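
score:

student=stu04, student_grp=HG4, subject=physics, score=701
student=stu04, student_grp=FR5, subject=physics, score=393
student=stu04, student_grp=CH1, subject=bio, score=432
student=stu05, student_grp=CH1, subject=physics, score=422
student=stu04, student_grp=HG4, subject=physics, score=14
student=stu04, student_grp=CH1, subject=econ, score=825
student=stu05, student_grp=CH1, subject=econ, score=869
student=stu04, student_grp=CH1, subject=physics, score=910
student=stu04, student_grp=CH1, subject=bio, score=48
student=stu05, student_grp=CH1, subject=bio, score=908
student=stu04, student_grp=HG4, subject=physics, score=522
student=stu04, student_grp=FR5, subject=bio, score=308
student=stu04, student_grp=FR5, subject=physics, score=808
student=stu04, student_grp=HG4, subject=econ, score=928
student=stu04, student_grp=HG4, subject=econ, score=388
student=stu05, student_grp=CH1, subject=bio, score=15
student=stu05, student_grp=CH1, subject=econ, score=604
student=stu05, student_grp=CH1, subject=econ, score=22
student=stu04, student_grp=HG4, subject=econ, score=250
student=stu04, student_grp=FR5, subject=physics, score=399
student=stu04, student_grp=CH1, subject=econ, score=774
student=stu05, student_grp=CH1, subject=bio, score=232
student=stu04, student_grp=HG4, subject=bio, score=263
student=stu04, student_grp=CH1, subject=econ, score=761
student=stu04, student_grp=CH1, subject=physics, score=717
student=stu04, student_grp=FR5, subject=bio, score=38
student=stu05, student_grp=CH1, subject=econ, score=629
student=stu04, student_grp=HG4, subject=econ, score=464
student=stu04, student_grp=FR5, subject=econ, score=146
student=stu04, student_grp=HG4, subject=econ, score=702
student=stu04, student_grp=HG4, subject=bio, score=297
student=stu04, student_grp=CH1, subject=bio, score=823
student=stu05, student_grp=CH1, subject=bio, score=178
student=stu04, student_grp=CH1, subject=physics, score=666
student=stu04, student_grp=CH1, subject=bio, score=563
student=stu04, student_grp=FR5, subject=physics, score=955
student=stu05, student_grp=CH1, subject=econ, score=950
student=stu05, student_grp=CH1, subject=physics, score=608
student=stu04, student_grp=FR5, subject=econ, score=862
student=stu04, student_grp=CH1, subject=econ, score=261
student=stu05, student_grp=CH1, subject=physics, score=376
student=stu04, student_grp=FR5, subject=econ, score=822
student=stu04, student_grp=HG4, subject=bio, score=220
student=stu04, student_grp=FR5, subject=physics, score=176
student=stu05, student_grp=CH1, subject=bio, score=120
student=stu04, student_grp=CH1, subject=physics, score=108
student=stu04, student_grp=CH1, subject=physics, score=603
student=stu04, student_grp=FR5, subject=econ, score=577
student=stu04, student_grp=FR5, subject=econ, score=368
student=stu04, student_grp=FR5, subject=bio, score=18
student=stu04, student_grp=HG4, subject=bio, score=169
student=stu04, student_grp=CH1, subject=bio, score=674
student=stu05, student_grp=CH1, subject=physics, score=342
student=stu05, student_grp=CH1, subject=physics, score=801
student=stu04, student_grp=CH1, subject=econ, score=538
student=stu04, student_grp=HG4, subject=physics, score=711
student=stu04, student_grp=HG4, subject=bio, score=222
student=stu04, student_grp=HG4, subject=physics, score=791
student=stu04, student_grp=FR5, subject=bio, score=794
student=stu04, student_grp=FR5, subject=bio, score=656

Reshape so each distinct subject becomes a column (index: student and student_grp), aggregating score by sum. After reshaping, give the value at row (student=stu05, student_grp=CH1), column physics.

Rows with student=stu05, student_grp=CH1 and subject=physics: score values are 422, 608, 376, 342, 801.
422 + 608 + 376 + 342 + 801 = 2549.

2549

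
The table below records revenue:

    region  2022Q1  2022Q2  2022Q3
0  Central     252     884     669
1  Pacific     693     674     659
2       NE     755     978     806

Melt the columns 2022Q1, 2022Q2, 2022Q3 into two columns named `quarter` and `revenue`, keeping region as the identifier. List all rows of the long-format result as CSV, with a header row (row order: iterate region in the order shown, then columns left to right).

Each (region, column) pair becomes one row: 3 × 3 = 9 rows.
For example, (Central, 2022Q1) → revenue=252.

region,quarter,revenue
Central,2022Q1,252
Central,2022Q2,884
Central,2022Q3,669
Pacific,2022Q1,693
Pacific,2022Q2,674
Pacific,2022Q3,659
NE,2022Q1,755
NE,2022Q2,978
NE,2022Q3,806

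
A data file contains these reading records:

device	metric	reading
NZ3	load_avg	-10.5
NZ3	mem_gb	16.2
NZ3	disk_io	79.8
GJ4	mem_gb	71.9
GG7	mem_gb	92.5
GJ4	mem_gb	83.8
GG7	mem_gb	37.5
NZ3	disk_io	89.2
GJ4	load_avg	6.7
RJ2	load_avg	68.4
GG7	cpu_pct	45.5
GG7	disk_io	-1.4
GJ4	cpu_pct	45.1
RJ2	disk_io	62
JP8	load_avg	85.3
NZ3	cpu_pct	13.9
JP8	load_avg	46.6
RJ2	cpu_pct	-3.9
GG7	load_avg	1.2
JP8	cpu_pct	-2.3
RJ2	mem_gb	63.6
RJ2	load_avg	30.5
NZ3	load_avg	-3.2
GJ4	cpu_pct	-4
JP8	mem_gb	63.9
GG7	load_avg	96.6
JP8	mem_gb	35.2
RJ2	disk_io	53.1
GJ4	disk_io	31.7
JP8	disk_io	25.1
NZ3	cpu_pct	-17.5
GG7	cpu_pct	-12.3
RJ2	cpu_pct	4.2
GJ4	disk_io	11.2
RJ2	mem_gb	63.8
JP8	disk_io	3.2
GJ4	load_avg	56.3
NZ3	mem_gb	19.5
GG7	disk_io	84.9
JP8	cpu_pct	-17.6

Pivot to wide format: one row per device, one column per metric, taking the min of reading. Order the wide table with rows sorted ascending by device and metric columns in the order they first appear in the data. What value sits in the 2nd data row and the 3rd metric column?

11.2

With rows sorted ascending by device, row 2 is device=GJ4. metric columns in first-appearance order: load_avg, mem_gb, disk_io, cpu_pct; column 3 is disk_io.
Long rows with device=GJ4, metric=disk_io: min(31.7, 11.2) = 11.2.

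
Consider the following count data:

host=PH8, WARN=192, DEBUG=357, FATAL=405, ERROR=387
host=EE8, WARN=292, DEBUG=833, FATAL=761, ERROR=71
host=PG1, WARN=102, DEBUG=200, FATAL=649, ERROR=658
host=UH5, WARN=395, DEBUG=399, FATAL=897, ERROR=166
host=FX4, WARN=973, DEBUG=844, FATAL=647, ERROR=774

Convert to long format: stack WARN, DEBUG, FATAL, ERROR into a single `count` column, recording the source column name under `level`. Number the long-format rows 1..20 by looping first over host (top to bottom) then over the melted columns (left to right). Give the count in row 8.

71

20 rows total (5 × 4). Row 8: index ⌊(8-1)/4⌋ = 1 into host → EE8; (8-1) mod 4 = 3 into the melted columns → ERROR.
So row 8 is (EE8, ERROR, 71); count = 71.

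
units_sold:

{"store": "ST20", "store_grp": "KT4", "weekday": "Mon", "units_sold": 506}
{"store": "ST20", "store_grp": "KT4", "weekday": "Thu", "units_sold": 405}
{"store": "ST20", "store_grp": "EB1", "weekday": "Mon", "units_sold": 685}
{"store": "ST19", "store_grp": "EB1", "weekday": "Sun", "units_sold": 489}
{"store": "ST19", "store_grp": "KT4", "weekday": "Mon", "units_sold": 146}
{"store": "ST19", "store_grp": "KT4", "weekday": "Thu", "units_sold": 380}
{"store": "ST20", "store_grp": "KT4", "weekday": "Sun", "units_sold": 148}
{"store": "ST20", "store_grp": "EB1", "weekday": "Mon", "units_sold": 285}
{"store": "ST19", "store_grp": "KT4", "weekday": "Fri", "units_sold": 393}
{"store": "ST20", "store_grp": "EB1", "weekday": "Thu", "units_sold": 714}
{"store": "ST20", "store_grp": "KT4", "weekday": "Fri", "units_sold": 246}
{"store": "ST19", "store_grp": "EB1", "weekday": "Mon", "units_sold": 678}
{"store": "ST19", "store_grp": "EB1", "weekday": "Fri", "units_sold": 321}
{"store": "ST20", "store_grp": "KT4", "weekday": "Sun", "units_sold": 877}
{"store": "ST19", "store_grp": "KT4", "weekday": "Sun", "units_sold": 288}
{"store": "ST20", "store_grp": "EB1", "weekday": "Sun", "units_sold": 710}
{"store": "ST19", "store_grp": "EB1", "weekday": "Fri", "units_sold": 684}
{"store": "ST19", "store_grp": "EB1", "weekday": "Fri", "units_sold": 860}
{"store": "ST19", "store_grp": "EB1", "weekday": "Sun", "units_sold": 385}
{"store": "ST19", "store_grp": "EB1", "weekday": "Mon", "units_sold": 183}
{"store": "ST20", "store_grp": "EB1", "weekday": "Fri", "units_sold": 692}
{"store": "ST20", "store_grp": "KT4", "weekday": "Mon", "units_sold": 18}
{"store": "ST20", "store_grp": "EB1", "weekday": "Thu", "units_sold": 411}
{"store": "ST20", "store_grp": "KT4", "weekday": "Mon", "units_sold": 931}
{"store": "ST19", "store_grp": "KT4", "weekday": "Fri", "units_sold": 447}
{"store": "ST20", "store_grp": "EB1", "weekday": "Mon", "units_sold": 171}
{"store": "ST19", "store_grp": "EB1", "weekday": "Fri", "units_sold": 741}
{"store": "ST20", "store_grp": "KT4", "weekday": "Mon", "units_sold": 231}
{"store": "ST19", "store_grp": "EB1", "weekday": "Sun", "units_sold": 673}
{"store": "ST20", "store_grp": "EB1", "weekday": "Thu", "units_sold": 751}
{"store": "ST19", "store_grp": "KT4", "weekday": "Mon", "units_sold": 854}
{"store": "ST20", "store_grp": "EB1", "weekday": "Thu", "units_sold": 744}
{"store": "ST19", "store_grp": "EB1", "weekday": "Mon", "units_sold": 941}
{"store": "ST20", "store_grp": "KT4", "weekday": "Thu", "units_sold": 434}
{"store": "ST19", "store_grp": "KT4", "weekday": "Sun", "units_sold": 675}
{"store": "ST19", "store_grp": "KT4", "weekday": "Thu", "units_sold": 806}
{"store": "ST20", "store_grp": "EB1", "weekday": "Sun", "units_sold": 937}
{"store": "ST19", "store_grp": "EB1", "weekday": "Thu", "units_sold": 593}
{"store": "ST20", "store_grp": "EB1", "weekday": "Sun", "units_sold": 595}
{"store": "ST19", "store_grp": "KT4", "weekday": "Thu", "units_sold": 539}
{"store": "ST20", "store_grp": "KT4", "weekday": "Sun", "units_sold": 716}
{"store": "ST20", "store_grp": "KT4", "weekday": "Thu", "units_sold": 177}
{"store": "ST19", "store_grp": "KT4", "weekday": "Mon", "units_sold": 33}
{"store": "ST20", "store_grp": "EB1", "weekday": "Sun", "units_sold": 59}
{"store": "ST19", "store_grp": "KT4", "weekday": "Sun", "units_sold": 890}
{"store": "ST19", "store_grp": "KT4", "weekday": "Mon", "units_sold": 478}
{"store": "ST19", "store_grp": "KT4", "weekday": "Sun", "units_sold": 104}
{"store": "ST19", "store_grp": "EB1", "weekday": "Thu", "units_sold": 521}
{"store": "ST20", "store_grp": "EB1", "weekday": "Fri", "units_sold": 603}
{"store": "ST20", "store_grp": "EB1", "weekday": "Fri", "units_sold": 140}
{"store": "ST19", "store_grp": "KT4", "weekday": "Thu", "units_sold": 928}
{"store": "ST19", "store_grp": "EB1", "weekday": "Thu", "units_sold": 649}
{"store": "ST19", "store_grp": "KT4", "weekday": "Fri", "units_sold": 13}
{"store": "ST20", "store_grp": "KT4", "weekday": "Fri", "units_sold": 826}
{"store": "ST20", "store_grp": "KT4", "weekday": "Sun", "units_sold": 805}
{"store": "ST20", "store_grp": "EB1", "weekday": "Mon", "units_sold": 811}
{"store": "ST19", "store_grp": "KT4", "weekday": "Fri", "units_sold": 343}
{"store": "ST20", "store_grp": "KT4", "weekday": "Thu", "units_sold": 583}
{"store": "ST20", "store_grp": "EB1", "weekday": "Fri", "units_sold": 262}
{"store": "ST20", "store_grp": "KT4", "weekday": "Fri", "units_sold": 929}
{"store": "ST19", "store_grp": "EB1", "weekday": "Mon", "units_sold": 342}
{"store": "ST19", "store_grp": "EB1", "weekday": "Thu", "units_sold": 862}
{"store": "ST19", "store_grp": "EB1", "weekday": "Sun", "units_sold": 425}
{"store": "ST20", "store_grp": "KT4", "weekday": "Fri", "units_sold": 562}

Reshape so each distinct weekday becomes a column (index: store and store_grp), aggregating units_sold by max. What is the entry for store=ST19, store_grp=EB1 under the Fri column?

860

Rows with store=ST19, store_grp=EB1 and weekday=Fri: units_sold values are 321, 684, 860, 741.
max(321, 684, 860, 741) = 860.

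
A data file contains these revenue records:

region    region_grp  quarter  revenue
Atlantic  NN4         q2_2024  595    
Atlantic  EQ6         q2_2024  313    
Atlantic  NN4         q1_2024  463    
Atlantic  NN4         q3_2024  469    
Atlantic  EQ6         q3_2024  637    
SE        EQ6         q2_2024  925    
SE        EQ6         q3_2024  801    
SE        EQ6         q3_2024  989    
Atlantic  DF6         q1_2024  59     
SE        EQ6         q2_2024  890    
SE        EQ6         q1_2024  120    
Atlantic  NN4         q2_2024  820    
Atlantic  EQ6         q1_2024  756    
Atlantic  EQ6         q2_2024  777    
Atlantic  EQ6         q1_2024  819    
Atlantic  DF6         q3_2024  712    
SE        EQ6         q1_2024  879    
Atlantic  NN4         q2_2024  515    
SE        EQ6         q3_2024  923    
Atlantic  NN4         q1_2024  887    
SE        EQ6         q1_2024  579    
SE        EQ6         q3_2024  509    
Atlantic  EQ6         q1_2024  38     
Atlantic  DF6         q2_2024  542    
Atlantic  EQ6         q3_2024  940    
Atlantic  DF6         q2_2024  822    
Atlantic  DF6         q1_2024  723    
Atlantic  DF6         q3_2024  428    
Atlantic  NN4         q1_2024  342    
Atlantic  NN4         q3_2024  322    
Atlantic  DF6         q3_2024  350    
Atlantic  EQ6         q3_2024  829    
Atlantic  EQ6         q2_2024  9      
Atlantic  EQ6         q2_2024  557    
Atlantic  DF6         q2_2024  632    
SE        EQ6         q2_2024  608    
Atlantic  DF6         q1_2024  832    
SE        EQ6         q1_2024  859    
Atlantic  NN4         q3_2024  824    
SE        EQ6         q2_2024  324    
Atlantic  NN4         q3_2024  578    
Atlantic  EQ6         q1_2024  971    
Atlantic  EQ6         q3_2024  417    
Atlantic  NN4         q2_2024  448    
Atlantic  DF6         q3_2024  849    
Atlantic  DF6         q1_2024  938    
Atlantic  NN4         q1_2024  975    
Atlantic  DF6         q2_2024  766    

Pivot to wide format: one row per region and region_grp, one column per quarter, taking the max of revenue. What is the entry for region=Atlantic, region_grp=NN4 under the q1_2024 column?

975

Rows with region=Atlantic, region_grp=NN4 and quarter=q1_2024: revenue values are 463, 887, 342, 975.
max(463, 887, 342, 975) = 975.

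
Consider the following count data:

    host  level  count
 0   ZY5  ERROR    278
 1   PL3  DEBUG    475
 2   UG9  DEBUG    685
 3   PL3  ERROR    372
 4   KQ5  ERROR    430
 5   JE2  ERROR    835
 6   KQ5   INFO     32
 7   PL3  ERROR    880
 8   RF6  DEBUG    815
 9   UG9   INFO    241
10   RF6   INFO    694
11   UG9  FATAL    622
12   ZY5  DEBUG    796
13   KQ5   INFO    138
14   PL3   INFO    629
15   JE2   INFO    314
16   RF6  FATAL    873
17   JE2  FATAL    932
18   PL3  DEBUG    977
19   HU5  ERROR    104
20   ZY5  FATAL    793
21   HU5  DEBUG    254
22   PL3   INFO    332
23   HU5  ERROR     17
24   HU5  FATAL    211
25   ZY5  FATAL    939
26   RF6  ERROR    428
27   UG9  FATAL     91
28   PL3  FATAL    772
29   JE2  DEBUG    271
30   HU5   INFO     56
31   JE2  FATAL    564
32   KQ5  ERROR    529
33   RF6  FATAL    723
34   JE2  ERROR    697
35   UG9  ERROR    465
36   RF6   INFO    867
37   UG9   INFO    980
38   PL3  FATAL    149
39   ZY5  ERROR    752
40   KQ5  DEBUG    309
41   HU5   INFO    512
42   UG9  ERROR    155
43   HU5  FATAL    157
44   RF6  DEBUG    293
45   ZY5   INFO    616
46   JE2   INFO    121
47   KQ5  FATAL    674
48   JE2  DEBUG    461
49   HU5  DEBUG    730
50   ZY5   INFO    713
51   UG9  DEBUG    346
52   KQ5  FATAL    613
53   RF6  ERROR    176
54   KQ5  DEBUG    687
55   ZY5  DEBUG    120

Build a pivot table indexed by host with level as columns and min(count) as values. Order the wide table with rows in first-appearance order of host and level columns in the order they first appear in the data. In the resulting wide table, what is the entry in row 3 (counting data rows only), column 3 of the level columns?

With rows in first-appearance order of host, row 3 is host=UG9. level columns in first-appearance order: ERROR, DEBUG, INFO, FATAL; column 3 is INFO.
Long rows with host=UG9, level=INFO: min(241, 980) = 241.

241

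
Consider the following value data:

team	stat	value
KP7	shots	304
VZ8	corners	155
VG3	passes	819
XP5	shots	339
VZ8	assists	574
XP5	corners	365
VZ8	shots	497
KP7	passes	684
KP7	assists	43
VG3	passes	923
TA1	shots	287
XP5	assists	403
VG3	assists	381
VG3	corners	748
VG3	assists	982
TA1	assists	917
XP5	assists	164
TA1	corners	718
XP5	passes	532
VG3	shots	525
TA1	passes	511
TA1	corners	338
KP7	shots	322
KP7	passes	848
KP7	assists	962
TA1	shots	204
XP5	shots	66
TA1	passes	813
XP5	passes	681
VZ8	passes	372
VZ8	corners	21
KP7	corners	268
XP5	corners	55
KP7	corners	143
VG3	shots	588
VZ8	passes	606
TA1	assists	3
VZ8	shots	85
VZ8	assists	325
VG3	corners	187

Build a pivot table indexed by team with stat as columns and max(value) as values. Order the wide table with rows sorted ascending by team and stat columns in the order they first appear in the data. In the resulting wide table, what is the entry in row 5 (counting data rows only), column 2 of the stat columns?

365

With rows sorted ascending by team, row 5 is team=XP5. stat columns in first-appearance order: shots, corners, passes, assists; column 2 is corners.
Long rows with team=XP5, stat=corners: max(365, 55) = 365.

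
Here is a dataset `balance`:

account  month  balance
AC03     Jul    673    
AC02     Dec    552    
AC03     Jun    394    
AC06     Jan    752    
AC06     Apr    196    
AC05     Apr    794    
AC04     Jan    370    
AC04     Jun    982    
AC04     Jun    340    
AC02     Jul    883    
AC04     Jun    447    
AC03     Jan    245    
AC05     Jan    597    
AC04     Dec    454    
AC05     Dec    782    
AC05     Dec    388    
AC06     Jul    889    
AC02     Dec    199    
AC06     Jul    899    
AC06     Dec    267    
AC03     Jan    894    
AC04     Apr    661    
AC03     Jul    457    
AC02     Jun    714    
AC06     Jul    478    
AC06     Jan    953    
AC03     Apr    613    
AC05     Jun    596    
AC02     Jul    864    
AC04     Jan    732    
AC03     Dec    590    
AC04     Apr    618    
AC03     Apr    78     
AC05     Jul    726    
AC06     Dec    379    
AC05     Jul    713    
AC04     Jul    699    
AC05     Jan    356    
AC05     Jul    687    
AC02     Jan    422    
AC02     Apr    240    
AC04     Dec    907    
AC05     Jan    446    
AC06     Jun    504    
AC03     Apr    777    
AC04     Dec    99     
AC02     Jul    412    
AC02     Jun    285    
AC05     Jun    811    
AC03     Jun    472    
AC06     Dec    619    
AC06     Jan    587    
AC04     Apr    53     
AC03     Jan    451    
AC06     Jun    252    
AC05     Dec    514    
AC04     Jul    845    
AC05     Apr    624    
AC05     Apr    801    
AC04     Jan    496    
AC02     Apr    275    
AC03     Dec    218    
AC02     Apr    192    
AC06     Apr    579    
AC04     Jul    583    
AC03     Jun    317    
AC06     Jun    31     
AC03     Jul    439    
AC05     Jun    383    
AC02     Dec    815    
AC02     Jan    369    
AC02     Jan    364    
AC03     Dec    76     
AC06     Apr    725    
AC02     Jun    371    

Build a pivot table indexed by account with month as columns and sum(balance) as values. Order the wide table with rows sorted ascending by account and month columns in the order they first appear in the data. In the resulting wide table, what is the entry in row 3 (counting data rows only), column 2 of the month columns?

With rows sorted ascending by account, row 3 is account=AC04. month columns in first-appearance order: Jul, Dec, Jun, Jan, Apr; column 2 is Dec.
Long rows with account=AC04, month=Dec: 454 + 907 + 99 = 1460.

1460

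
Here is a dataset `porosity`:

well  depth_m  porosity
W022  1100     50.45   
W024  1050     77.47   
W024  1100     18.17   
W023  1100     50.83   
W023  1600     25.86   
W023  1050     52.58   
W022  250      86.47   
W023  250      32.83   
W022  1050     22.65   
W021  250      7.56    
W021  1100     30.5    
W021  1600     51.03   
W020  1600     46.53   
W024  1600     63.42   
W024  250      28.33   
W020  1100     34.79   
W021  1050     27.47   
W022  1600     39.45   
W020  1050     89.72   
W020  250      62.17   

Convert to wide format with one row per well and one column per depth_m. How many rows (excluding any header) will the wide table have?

5

5 distinct well values → 5 rows.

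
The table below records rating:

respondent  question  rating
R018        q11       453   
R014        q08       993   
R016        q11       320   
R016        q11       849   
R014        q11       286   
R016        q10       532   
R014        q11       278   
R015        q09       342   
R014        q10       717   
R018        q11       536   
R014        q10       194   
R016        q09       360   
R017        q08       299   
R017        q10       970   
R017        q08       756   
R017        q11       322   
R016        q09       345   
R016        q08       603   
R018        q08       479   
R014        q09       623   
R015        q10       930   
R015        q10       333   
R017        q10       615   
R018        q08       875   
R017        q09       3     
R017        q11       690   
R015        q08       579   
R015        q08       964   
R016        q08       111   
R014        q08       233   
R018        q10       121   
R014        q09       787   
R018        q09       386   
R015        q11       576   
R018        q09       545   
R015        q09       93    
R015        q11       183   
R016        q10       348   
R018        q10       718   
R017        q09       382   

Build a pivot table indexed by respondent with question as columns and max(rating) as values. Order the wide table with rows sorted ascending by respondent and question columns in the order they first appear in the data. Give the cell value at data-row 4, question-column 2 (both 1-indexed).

756

With rows sorted ascending by respondent, row 4 is respondent=R017. question columns in first-appearance order: q11, q08, q10, q09; column 2 is q08.
Long rows with respondent=R017, question=q08: max(299, 756) = 756.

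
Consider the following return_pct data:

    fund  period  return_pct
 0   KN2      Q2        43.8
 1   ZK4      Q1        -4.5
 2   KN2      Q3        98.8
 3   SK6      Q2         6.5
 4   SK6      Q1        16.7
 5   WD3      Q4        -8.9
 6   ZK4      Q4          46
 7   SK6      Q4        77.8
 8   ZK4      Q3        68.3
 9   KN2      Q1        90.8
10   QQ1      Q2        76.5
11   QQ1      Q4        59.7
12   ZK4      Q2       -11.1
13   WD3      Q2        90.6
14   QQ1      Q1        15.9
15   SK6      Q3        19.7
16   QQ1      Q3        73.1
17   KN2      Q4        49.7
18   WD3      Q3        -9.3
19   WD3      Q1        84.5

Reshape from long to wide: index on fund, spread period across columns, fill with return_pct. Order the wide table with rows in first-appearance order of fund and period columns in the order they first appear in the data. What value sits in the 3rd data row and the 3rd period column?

19.7

With rows in first-appearance order of fund, row 3 is fund=SK6. period columns in first-appearance order: Q2, Q1, Q3, Q4; column 3 is Q3.
Long rows with fund=SK6, period=Q3: return_pct = 19.7.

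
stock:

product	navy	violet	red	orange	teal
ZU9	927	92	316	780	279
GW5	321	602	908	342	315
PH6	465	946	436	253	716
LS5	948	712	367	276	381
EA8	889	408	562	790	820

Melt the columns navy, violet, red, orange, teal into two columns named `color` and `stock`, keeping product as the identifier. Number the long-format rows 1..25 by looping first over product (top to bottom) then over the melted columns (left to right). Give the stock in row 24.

790

25 rows total (5 × 5). Row 24: index ⌊(24-1)/5⌋ = 4 into product → EA8; (24-1) mod 5 = 3 into the melted columns → orange.
So row 24 is (EA8, orange, 790); stock = 790.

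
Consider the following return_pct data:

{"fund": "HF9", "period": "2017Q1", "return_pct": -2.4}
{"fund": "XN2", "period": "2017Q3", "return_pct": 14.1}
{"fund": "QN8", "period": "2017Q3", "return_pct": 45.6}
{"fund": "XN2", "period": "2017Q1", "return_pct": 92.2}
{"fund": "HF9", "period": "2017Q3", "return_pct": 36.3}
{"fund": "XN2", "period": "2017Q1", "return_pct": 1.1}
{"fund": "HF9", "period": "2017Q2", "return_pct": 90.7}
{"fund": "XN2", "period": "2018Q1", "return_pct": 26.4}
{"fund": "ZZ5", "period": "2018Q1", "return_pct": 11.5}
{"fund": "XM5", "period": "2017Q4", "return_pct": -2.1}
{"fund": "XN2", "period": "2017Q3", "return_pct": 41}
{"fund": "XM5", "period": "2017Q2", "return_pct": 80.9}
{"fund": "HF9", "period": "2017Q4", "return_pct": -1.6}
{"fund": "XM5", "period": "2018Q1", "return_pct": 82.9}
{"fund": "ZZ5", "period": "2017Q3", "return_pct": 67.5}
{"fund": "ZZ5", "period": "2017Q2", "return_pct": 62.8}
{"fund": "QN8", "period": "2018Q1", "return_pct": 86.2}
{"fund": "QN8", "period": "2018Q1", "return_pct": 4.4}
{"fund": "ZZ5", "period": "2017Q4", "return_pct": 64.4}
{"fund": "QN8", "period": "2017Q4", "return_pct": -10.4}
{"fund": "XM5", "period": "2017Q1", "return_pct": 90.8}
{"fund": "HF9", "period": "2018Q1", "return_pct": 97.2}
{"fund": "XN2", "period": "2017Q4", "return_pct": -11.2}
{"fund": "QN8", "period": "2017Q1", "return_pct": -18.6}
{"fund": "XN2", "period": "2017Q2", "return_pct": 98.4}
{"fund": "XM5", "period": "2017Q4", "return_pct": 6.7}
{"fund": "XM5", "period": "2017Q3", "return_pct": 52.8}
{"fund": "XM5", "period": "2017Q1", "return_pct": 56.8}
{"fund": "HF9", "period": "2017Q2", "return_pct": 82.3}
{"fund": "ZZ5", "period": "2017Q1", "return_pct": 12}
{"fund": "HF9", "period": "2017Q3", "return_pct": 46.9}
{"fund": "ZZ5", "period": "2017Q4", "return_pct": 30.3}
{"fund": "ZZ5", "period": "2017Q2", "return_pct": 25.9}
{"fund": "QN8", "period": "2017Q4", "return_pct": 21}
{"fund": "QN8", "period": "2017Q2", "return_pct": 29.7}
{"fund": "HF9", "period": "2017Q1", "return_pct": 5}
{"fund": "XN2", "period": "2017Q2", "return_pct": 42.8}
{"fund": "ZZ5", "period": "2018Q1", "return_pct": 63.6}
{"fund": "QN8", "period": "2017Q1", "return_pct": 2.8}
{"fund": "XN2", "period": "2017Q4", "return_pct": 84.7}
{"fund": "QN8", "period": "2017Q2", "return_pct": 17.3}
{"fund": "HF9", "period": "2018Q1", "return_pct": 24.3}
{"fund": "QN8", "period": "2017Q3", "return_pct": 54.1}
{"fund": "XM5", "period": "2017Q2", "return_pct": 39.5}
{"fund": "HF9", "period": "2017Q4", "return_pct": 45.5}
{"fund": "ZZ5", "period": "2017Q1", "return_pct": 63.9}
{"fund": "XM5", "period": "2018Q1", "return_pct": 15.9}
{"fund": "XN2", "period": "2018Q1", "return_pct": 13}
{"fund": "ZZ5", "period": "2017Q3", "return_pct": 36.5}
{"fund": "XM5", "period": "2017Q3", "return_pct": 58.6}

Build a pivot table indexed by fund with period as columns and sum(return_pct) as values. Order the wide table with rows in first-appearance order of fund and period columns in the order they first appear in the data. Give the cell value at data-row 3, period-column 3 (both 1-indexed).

With rows in first-appearance order of fund, row 3 is fund=QN8. period columns in first-appearance order: 2017Q1, 2017Q3, 2017Q2, 2018Q1, 2017Q4; column 3 is 2017Q2.
Long rows with fund=QN8, period=2017Q2: 29.7 + 17.3 = 47.

47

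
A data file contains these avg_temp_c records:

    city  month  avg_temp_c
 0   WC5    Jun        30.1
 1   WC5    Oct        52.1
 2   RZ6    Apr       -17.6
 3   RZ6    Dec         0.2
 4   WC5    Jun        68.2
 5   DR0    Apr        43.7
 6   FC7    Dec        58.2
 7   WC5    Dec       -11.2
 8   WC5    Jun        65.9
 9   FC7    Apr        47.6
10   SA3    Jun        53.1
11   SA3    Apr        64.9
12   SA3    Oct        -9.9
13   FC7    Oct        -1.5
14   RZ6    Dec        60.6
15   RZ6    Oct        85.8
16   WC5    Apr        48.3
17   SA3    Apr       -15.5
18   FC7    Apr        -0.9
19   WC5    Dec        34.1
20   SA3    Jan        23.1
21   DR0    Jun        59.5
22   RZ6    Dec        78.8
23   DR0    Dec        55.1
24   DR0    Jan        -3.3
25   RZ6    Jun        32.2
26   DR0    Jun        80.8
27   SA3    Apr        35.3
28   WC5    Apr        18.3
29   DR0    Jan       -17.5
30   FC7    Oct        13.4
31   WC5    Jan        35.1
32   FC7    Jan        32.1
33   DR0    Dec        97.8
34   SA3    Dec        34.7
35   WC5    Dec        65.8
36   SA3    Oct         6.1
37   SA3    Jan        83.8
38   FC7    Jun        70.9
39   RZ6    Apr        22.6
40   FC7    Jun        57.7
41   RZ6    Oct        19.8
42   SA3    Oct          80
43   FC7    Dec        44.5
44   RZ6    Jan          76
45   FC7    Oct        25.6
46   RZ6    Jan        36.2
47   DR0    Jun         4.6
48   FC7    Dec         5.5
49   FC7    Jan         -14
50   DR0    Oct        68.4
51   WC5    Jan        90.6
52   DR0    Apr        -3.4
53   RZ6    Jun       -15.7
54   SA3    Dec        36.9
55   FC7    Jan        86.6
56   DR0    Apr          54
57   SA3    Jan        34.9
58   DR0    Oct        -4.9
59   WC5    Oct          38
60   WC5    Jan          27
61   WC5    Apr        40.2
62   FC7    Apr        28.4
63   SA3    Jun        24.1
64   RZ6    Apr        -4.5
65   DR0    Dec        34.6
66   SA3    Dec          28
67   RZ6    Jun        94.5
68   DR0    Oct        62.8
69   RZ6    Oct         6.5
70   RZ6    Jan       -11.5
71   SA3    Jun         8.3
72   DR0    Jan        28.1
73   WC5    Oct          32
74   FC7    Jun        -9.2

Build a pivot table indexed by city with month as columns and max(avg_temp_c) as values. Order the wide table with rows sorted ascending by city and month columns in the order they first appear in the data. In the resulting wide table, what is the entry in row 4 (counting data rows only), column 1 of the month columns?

53.1

With rows sorted ascending by city, row 4 is city=SA3. month columns in first-appearance order: Jun, Oct, Apr, Dec, Jan; column 1 is Jun.
Long rows with city=SA3, month=Jun: max(53.1, 24.1, 8.3) = 53.1.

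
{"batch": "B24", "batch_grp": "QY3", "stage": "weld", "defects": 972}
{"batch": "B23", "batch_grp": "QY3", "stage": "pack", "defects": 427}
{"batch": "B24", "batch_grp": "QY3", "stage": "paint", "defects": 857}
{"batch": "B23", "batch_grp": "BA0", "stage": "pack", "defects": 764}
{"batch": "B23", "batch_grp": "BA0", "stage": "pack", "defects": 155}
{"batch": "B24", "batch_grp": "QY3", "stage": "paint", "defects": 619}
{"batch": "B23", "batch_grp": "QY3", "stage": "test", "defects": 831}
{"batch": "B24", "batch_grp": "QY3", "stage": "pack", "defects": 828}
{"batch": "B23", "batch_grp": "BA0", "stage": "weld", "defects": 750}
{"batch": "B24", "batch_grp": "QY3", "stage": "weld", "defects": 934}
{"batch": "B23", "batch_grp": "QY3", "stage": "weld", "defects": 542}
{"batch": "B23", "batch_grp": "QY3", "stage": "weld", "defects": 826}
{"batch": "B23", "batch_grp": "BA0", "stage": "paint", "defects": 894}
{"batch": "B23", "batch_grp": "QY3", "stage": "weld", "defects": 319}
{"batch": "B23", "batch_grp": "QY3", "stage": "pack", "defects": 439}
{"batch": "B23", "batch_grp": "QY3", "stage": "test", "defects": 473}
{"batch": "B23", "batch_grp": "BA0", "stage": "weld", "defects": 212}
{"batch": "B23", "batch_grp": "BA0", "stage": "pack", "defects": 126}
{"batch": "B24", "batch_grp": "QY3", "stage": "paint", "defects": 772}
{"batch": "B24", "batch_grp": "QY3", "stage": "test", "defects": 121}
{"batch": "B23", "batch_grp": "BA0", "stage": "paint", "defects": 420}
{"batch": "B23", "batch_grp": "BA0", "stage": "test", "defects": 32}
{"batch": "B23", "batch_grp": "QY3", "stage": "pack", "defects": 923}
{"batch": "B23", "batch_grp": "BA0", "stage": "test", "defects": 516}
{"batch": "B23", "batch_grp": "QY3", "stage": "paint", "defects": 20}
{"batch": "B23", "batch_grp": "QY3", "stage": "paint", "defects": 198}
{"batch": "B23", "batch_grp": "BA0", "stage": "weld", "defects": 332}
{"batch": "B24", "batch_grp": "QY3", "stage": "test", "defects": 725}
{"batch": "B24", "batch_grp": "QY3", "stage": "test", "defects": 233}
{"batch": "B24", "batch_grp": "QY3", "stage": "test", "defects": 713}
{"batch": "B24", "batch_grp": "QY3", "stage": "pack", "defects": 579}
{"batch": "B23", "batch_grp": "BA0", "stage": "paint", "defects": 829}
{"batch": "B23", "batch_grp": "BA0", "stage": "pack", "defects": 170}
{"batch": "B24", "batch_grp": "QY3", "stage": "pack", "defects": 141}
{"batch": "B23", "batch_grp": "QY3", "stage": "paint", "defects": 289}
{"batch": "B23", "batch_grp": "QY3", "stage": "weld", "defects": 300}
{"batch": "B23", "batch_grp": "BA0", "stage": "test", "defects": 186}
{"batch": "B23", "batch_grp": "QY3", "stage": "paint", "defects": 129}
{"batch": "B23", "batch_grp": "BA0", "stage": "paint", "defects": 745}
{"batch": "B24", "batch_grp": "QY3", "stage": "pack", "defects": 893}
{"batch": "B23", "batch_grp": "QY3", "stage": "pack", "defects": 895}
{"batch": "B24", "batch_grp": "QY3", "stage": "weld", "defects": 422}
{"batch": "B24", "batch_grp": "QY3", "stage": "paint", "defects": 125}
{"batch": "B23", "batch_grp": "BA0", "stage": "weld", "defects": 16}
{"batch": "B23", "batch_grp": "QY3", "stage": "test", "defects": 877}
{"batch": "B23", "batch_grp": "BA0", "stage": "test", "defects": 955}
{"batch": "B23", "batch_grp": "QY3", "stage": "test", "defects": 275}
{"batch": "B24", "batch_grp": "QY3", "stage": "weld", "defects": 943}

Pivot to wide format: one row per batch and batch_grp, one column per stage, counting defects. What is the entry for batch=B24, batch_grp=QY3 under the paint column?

4

Rows with batch=B24, batch_grp=QY3 and stage=paint: defects values are 857, 619, 772, 125.
4 rows match — count = 4.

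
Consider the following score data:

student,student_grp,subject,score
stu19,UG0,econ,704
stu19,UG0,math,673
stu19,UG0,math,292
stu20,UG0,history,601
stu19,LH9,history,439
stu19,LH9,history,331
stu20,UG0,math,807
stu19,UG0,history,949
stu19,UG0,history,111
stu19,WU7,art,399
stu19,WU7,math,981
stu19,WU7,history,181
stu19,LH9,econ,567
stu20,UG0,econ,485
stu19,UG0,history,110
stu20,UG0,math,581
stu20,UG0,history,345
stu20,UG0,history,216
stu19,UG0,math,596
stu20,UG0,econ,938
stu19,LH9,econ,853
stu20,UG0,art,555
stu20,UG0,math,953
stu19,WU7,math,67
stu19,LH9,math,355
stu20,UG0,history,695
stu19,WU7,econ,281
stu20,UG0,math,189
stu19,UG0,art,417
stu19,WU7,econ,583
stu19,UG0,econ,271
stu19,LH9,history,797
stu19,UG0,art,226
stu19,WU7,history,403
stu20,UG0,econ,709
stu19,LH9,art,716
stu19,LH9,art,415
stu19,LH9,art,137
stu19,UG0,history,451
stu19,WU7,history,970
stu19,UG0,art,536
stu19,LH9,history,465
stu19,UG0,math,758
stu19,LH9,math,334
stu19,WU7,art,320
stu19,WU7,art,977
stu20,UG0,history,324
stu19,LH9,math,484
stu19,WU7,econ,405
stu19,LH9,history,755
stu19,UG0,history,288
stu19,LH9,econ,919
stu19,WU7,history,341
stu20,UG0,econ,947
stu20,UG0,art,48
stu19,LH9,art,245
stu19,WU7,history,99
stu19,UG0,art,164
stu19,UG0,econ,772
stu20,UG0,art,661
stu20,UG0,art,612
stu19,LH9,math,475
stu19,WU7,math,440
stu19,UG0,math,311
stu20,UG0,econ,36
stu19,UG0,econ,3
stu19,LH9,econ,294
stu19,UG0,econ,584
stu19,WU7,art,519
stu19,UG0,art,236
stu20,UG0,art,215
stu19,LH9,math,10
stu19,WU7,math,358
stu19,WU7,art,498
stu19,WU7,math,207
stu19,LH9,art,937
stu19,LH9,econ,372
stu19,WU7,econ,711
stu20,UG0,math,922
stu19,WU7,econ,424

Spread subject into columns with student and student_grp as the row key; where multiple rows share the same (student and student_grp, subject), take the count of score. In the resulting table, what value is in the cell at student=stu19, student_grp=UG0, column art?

Rows with student=stu19, student_grp=UG0 and subject=art: score values are 417, 226, 536, 164, 236.
5 rows match — count = 5.

5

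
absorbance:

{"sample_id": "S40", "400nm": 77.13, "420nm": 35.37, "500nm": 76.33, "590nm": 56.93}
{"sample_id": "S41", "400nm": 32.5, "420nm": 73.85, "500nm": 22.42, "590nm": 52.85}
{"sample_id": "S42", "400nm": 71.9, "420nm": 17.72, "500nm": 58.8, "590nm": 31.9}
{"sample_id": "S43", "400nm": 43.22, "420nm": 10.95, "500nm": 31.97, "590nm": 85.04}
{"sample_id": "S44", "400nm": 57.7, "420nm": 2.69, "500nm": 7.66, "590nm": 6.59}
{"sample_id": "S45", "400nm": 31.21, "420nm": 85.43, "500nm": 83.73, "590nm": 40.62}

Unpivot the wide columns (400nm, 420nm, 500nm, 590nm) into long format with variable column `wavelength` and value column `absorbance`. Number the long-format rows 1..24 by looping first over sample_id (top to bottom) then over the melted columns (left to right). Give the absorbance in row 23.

24 rows total (6 × 4). Row 23: index ⌊(23-1)/4⌋ = 5 into sample_id → S45; (23-1) mod 4 = 2 into the melted columns → 500nm.
So row 23 is (S45, 500nm, 83.73); absorbance = 83.73.

83.73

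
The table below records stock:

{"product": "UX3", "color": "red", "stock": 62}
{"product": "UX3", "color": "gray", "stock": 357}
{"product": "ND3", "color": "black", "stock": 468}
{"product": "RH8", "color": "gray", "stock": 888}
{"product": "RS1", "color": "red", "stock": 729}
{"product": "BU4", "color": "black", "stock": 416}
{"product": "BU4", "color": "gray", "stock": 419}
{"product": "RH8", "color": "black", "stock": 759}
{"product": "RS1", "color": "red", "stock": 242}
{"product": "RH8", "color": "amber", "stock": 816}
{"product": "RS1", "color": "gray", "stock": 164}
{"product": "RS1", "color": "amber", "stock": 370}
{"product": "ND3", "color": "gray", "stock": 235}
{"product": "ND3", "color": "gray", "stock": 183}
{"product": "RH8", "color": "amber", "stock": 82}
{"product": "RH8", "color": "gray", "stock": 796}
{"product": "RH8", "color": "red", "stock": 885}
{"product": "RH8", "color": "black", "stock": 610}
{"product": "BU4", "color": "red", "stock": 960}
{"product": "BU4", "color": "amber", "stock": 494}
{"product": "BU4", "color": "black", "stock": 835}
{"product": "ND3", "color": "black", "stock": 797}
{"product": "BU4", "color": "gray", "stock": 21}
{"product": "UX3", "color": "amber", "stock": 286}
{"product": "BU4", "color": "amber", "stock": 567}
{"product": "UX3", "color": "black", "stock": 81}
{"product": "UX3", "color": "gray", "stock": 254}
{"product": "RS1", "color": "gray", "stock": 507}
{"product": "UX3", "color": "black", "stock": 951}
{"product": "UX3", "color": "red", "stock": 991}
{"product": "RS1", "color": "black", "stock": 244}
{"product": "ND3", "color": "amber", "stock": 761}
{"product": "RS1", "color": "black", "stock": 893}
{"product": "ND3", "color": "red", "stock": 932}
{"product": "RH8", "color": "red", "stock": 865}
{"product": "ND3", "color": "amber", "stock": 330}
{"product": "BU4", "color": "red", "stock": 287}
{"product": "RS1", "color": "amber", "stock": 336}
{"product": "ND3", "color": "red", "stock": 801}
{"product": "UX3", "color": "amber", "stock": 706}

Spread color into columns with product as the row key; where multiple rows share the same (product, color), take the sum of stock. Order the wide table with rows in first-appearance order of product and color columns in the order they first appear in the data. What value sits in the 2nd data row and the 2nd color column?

With rows in first-appearance order of product, row 2 is product=ND3. color columns in first-appearance order: red, gray, black, amber; column 2 is gray.
Long rows with product=ND3, color=gray: 235 + 183 = 418.

418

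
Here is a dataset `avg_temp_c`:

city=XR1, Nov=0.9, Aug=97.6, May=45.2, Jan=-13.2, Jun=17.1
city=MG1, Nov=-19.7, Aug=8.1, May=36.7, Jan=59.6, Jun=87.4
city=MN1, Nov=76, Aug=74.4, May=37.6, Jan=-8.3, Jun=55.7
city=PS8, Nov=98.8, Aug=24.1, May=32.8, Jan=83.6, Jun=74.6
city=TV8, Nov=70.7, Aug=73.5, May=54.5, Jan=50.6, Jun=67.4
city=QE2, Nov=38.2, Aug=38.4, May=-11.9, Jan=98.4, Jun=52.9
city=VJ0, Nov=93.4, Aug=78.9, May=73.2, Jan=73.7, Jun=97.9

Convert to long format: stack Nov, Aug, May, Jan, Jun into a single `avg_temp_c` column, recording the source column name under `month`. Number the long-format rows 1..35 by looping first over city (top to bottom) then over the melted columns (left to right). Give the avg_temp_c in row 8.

35 rows total (7 × 5). Row 8: index ⌊(8-1)/5⌋ = 1 into city → MG1; (8-1) mod 5 = 2 into the melted columns → May.
So row 8 is (MG1, May, 36.7); avg_temp_c = 36.7.

36.7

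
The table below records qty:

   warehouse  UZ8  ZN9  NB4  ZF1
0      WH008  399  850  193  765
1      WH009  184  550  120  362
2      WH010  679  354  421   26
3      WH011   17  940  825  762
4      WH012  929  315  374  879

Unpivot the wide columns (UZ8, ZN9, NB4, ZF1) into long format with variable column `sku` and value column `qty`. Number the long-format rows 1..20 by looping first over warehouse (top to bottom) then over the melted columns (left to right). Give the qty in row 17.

20 rows total (5 × 4). Row 17: index ⌊(17-1)/4⌋ = 4 into warehouse → WH012; (17-1) mod 4 = 0 into the melted columns → UZ8.
So row 17 is (WH012, UZ8, 929); qty = 929.

929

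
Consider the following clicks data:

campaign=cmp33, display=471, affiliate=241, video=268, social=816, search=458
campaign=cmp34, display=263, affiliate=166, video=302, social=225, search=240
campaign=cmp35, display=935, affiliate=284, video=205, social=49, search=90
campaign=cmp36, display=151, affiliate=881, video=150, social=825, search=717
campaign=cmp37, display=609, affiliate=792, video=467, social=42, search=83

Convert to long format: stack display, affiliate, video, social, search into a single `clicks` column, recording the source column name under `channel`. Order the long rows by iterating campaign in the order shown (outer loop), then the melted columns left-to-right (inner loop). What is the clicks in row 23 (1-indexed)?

25 rows total (5 × 5). Row 23: index ⌊(23-1)/5⌋ = 4 into campaign → cmp37; (23-1) mod 5 = 2 into the melted columns → video.
So row 23 is (cmp37, video, 467); clicks = 467.

467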